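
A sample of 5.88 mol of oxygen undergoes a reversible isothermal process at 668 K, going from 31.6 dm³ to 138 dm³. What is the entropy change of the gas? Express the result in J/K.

ΔS_gas = 72.1 J/K

For an isothermal ideal gas ΔS_gas = nR ln(V₂/V₁) = 5.88 × 8.314 × ln(138/31.6) = 72.1 J/K.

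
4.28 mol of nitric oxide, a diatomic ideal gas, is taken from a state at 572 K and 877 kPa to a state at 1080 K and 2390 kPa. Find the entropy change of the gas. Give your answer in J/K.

ΔS = nC_p ln(T₂/T₁) − nR ln(P₂/P₁), with C_p = 7R/2 = 29.1 J mol⁻¹ K⁻¹ for a diatomic ideal gas.
ΔS = 4.28 × [29.1 × ln(1080/572) − 8.314 × ln(2390/877)] = 43.5 J/K.

ΔS = 43.5 J/K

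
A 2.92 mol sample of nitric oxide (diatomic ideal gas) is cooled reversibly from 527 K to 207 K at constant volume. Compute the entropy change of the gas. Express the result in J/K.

ΔS = -56.7 J/K

At constant volume, ΔS = nC_V ln(T₂/T₁) with C_V = 5R/2 = 20.79 J mol⁻¹ K⁻¹.
ΔS = 2.92 × 20.79 × ln(207/527) = -56.7 J/K.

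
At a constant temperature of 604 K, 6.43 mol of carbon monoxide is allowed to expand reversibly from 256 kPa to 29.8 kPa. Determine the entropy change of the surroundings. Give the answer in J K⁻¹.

For an isothermal ideal gas ΔS_gas = nR ln(P₁/P₂) = 6.43 × 8.314 × ln(256/29.8) = 115 J/K.
The process is reversible, so ΔS_surr = −ΔS_gas = -115 J/K and ΔS_universe = 0.

ΔS_surr = -115 J/K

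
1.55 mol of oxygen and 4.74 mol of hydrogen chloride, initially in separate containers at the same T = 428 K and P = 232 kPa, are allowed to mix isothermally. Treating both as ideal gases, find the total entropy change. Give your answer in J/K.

Mole fractions: x_A = 1.55/6.29 = 0.246, x_B = 0.754.
ΔS_mix = −R(n_A ln x_A + n_B ln x_B) = −8.314 × (1.55 ln 0.246 + 4.74 ln 0.754) = 29.2 J/K.

ΔS_mix = 29.2 J/K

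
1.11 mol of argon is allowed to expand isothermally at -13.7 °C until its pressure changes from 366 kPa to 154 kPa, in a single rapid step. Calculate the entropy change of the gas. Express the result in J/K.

Entropy is a state function, so ΔS_gas depends only on the end states.
For an isothermal ideal gas ΔS_gas = nR ln(P₁/P₂) = 1.11 × 8.314 × ln(366/154) = 7.99 J/K.

ΔS_gas = 7.99 J/K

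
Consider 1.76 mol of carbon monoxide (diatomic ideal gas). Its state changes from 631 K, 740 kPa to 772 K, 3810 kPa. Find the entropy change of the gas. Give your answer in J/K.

ΔS = -13.7 J/K

ΔS = nC_p ln(T₂/T₁) − nR ln(P₂/P₁), with C_p = 7R/2 = 29.1 J mol⁻¹ K⁻¹ for a diatomic ideal gas.
ΔS = 1.76 × [29.1 × ln(772/631) − 8.314 × ln(3810/740)] = -13.7 J/K.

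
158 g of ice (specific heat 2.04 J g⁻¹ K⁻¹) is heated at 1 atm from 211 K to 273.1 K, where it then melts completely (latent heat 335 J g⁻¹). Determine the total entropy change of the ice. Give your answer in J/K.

Warming step: ΔS₁ = m c ln(T_tr/T_i) = 158 × 2.04 × ln(273.1/211) = 83.15 J/K.
Phase change: ΔS₂ = +mL/T_tr = 158 × 335 / 273.1 = 193.8 J/K.
ΔS_total = (83.15) + (193.8) = 277 J/K.

ΔS = 277 J/K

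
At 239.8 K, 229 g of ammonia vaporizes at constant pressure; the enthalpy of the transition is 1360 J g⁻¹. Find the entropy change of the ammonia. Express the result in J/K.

ΔS = 1300 J/K

Heat absorbed by the substance: Q = mL = 229 × 1360 = 311440 J.
At constant T, ΔS = Q_rev/T = 311440 / 239.8 = 1300 J/K.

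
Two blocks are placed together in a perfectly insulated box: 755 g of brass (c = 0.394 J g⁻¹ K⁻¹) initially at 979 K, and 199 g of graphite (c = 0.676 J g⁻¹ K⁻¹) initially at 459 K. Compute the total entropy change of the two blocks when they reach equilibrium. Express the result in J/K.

ΔS_total = 23.8 J/K

Energy balance: T_f = (m₁c₁T₁ + m₂c₂T₂)/(m₁c₁ + m₂c₂) = 817.07 K.
ΔS₁ = m₁c₁ ln(T_f/T₁) = 297.47 × ln(817.07/979) = -53.78 J/K.
ΔS₂ = m₂c₂ ln(T_f/T₂) = 134.524 × ln(817.07/459) = 77.58 J/K.
ΔS_total = -53.78 + 77.58 = 23.8 J/K.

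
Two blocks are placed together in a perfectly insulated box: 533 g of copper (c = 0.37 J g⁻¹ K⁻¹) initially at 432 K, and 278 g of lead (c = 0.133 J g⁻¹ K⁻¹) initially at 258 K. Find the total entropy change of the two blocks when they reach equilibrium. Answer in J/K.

ΔS_total = 3.67 J/K

Energy balance: T_f = (m₁c₁T₁ + m₂c₂T₂)/(m₁c₁ + m₂c₂) = 404.53 K.
ΔS₁ = m₁c₁ ln(T_f/T₁) = 197.21 × ln(404.53/432) = -12.96 J/K.
ΔS₂ = m₂c₂ ln(T_f/T₂) = 36.974 × ln(404.53/258) = 16.63 J/K.
ΔS_total = -12.96 + 16.63 = 3.67 J/K.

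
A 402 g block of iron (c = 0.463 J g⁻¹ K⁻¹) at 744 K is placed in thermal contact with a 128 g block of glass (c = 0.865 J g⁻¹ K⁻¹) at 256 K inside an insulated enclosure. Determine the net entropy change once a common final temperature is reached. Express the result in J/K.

ΔS_total = 34.8 J/K

Energy balance: T_f = (m₁c₁T₁ + m₂c₂T₂)/(m₁c₁ + m₂c₂) = 561.98 K.
ΔS₁ = m₁c₁ ln(T_f/T₁) = 186.126 × ln(561.98/744) = -52.22 J/K.
ΔS₂ = m₂c₂ ln(T_f/T₂) = 110.72 × ln(561.98/256) = 87.06 J/K.
ΔS_total = -52.22 + 87.06 = 34.8 J/K.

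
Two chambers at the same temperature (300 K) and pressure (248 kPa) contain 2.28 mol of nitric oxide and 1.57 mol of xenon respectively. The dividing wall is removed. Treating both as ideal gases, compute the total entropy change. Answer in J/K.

ΔS_mix = 21.6 J/K

Mole fractions: x_A = 2.28/3.85 = 0.592, x_B = 0.408.
ΔS_mix = −R(n_A ln x_A + n_B ln x_B) = −8.314 × (2.28 ln 0.592 + 1.57 ln 0.408) = 21.6 J/K.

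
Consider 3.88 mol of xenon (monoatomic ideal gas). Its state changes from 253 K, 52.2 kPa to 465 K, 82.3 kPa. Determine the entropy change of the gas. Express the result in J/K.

ΔS = nC_p ln(T₂/T₁) − nR ln(P₂/P₁), with C_p = 5R/2 = 20.79 J mol⁻¹ K⁻¹ for a monoatomic ideal gas.
ΔS = 3.88 × [20.79 × ln(465/253) − 8.314 × ln(82.3/52.2)] = 34.4 J/K.

ΔS = 34.4 J/K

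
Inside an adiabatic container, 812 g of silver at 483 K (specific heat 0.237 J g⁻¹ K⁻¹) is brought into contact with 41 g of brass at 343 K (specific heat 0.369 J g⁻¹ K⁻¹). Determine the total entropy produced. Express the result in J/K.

ΔS_total = 0.746 J/K

Energy balance: T_f = (m₁c₁T₁ + m₂c₂T₂)/(m₁c₁ + m₂c₂) = 472.8 K.
ΔS₁ = m₁c₁ ln(T_f/T₁) = 192.444 × ln(472.8/483) = -4.109 J/K.
ΔS₂ = m₂c₂ ln(T_f/T₂) = 15.129 × ln(472.8/343) = 4.855 J/K.
ΔS_total = -4.109 + 4.855 = 0.746 J/K.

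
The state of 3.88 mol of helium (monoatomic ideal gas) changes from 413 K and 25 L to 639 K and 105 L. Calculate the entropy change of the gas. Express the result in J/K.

Entropy is a state function: ΔS = nC_V ln(T₂/T₁) + nR ln(V₂/V₁), with C_V = 3R/2 = 12.47 J mol⁻¹ K⁻¹ for a monoatomic ideal gas.
ΔS = 3.88 × [12.47 × ln(639/413) + 8.314 × ln(105/25)] = 67.4 J/K.

ΔS = 67.4 J/K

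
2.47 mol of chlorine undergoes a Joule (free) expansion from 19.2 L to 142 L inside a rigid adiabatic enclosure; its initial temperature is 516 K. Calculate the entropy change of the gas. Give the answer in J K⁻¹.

ΔS_gas = 41.1 J/K

For an ideal gas in free expansion Q = 0 and W = 0, so T is unchanged.
Entropy is a state function; using a reversible isothermal path, ΔS_gas = nR ln(V₂/V₁) = 2.47 × 8.314 × ln(142/19.2) = 41.1 J/K.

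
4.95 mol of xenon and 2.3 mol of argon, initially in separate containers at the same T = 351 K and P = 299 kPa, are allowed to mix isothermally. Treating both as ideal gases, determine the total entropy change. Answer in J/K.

ΔS_mix = 37.7 J/K

Mole fractions: x_A = 4.95/7.25 = 0.683, x_B = 0.317.
ΔS_mix = −R(n_A ln x_A + n_B ln x_B) = −8.314 × (4.95 ln 0.683 + 2.3 ln 0.317) = 37.7 J/K.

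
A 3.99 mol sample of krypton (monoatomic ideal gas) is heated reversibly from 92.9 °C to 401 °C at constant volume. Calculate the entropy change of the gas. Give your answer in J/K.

ΔS = 30.4 J/K

In kelvin: T₁ = 366.05 K, T₂ = 674.15 K. At constant volume, ΔS = nC_V ln(T₂/T₁) with C_V = 3R/2 = 12.47 J mol⁻¹ K⁻¹.
ΔS = 3.99 × 12.47 × ln(674.15/366.05) = 30.4 J/K.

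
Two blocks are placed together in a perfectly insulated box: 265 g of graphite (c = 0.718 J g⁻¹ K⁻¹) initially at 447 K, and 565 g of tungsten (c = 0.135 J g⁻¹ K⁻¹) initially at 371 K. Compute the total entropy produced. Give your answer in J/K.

Energy balance: T_f = (m₁c₁T₁ + m₂c₂T₂)/(m₁c₁ + m₂c₂) = 425.25 K.
ΔS₁ = m₁c₁ ln(T_f/T₁) = 190.27 × ln(425.25/447) = -9.49 J/K.
ΔS₂ = m₂c₂ ln(T_f/T₂) = 76.275 × ln(425.25/371) = 10.41 J/K.
ΔS_total = -9.49 + 10.41 = 0.92 J/K.

ΔS_total = 0.92 J/K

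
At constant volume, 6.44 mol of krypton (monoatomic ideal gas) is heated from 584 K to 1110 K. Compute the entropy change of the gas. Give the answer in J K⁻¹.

At constant volume, ΔS = nC_V ln(T₂/T₁) with C_V = 3R/2 = 12.47 J mol⁻¹ K⁻¹.
ΔS = 6.44 × 12.47 × ln(1110/584) = 51.6 J/K.

ΔS = 51.6 J/K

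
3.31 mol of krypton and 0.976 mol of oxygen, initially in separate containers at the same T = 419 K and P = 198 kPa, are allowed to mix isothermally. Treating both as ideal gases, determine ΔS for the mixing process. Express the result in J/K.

ΔS_mix = 19.1 J/K

Mole fractions: x_A = 3.31/4.29 = 0.772, x_B = 0.228.
ΔS_mix = −R(n_A ln x_A + n_B ln x_B) = −8.314 × (3.31 ln 0.772 + 0.976 ln 0.228) = 19.1 J/K.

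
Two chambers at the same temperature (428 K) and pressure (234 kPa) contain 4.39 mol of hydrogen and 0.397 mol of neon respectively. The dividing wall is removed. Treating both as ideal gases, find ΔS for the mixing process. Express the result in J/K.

ΔS_mix = 11.4 J/K

Mole fractions: x_A = 4.39/4.79 = 0.917, x_B = 0.0829.
ΔS_mix = −R(n_A ln x_A + n_B ln x_B) = −8.314 × (4.39 ln 0.917 + 0.397 ln 0.0829) = 11.4 J/K.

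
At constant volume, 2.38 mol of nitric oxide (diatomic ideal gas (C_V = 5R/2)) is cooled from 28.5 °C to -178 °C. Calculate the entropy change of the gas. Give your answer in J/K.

In kelvin: T₁ = 301.65 K, T₂ = 95.15 K. At constant volume, ΔS = nC_V ln(T₂/T₁) with C_V = 5R/2 = 20.79 J mol⁻¹ K⁻¹.
ΔS = 2.38 × 20.79 × ln(95.15/301.65) = -57.1 J/K.

ΔS = -57.1 J/K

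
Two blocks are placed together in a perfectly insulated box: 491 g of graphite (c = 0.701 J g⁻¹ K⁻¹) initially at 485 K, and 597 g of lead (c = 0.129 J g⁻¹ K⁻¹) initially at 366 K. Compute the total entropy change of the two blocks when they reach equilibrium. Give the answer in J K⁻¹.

ΔS_total = 2.35 J/K

Energy balance: T_f = (m₁c₁T₁ + m₂c₂T₂)/(m₁c₁ + m₂c₂) = 463.24 K.
ΔS₁ = m₁c₁ ln(T_f/T₁) = 344.191 × ln(463.24/485) = -15.8 J/K.
ΔS₂ = m₂c₂ ln(T_f/T₂) = 77.013 × ln(463.24/366) = 18.15 J/K.
ΔS_total = -15.8 + 18.15 = 2.35 J/K.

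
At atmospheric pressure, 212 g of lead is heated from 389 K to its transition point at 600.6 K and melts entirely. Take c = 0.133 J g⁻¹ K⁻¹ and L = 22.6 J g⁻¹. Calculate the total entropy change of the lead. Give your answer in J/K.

Warming step: ΔS₁ = m c ln(T_tr/T_i) = 212 × 0.133 × ln(600.6/389) = 12.25 J/K.
Phase change: ΔS₂ = +mL/T_tr = 212 × 22.6 / 600.6 = 7.977 J/K.
ΔS_total = (12.25) + (7.977) = 20.2 J/K.

ΔS = 20.2 J/K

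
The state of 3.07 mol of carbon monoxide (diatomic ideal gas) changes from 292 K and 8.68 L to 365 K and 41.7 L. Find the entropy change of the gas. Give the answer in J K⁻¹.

Entropy is a state function: ΔS = nC_V ln(T₂/T₁) + nR ln(V₂/V₁), with C_V = 5R/2 = 20.79 J mol⁻¹ K⁻¹ for a diatomic ideal gas.
ΔS = 3.07 × [20.79 × ln(365/292) + 8.314 × ln(41.7/8.68)] = 54.3 J/K.

ΔS = 54.3 J/K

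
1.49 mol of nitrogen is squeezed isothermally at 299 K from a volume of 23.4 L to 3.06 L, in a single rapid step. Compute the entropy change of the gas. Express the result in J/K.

ΔS_gas = -25.2 J/K

Entropy is a state function, so ΔS_gas depends only on the end states.
For an isothermal ideal gas ΔS_gas = nR ln(V₂/V₁) = 1.49 × 8.314 × ln(3.06/23.4) = -25.2 J/K.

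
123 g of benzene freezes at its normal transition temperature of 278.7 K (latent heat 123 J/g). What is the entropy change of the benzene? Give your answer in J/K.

Heat released by the substance: Q = −mL = −123 × 123 = −15129 J.
At constant T, ΔS = Q_rev/T = −15129 / 278.7 = -54.3 J/K.

ΔS = -54.3 J/K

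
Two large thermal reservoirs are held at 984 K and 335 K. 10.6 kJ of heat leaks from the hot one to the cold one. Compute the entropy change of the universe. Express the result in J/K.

ΔS_total = 20.9 J/K

ΔS_hot = −Q/T_H = −10600/984 = -10.77 J/K and ΔS_cold = +Q/T_C = 10600/335 = 31.64 J/K.
ΔS_total = -10.77 + 31.64 = 20.9 J/K, positive as the second law requires.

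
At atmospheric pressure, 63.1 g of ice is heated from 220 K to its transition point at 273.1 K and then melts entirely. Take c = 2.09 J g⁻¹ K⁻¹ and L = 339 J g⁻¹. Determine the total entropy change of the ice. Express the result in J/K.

Warming step: ΔS₁ = m c ln(T_tr/T_i) = 63.1 × 2.09 × ln(273.1/220) = 28.51 J/K.
Phase change: ΔS₂ = +mL/T_tr = 63.1 × 339 / 273.1 = 78.33 J/K.
ΔS_total = (28.51) + (78.33) = 107 J/K.

ΔS = 107 J/K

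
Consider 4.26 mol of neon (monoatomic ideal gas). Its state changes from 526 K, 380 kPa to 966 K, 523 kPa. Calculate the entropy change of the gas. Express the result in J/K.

ΔS = nC_p ln(T₂/T₁) − nR ln(P₂/P₁), with C_p = 5R/2 = 20.79 J mol⁻¹ K⁻¹ for a monoatomic ideal gas.
ΔS = 4.26 × [20.79 × ln(966/526) − 8.314 × ln(523/380)] = 42.5 J/K.

ΔS = 42.5 J/K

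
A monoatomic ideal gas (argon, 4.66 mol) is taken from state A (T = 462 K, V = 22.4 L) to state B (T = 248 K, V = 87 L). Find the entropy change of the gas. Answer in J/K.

Entropy is a state function: ΔS = nC_V ln(T₂/T₁) + nR ln(V₂/V₁), with C_V = 3R/2 = 12.47 J mol⁻¹ K⁻¹ for a monoatomic ideal gas.
ΔS = 4.66 × [12.47 × ln(248/462) + 8.314 × ln(87/22.4)] = 16.4 J/K.

ΔS = 16.4 J/K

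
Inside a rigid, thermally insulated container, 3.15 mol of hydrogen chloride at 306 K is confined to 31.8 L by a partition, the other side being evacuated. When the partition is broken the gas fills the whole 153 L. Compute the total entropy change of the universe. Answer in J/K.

ΔS_universe = 41.1 J/K

No heat is exchanged and no work is done, so the ideal-gas temperature stays constant.
Entropy is a state function; using a reversible isothermal path, ΔS_gas = nR ln(V₂/V₁) = 3.15 × 8.314 × ln(153/31.8) = 41.1 J/K.
The insulated surroundings exchange no heat, so ΔS_surr = 0 and ΔS_universe = ΔS_gas.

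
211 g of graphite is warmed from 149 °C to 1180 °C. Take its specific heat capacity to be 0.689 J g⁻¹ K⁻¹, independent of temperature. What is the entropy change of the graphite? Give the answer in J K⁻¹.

ΔS = 180 J/K

In kelvin: T₁ = 422.15 K, T₂ = 1453.15 K. ΔS = ∫dQ_rev/T = m c ln(T₂/T₁) = 211 × 0.689 × ln(1453.15/422.15) = 180 J/K.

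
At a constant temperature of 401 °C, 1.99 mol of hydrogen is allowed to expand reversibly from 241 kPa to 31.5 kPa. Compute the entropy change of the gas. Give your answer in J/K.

ΔS_gas = 33.7 J/K

For an isothermal ideal gas ΔS_gas = nR ln(P₁/P₂) = 1.99 × 8.314 × ln(241/31.5) = 33.7 J/K.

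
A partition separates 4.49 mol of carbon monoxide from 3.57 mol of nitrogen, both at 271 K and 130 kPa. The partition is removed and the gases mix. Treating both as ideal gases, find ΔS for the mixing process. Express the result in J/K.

Mole fractions: x_A = 4.49/8.06 = 0.557, x_B = 0.443.
ΔS_mix = −R(n_A ln x_A + n_B ln x_B) = −8.314 × (4.49 ln 0.557 + 3.57 ln 0.443) = 46 J/K.

ΔS_mix = 46 J/K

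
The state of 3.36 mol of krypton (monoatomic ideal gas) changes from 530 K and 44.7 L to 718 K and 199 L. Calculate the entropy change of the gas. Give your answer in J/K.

ΔS = 54.4 J/K

Entropy is a state function: ΔS = nC_V ln(T₂/T₁) + nR ln(V₂/V₁), with C_V = 3R/2 = 12.47 J mol⁻¹ K⁻¹ for a monoatomic ideal gas.
ΔS = 3.36 × [12.47 × ln(718/530) + 8.314 × ln(199/44.7)] = 54.4 J/K.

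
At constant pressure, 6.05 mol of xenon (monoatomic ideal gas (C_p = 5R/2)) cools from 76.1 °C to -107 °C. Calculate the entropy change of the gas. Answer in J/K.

In kelvin: T₁ = 349.25 K, T₂ = 166.15 K. At constant pressure, ΔS = nC_p ln(T₂/T₁) with C_p = 5R/2 = 20.79 J mol⁻¹ K⁻¹.
ΔS = 6.05 × 20.79 × ln(166.15/349.25) = -93.4 J/K.

ΔS = -93.4 J/K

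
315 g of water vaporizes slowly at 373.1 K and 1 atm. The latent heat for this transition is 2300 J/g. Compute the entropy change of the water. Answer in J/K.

ΔS = 1940 J/K

Heat absorbed by the substance: Q = mL = 315 × 2300 = 724500 J.
At constant T, ΔS = Q_rev/T = 724500 / 373.1 = 1940 J/K.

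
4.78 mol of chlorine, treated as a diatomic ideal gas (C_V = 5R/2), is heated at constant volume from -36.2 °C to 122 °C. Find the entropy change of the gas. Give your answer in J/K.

ΔS = 50.8 J/K

In kelvin: T₁ = 236.95 K, T₂ = 395.15 K. At constant volume, ΔS = nC_V ln(T₂/T₁) with C_V = 5R/2 = 20.79 J mol⁻¹ K⁻¹.
ΔS = 4.78 × 20.79 × ln(395.15/236.95) = 50.8 J/K.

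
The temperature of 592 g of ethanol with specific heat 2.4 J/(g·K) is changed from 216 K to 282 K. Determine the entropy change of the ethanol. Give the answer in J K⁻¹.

ΔS = ∫dQ_rev/T = m c ln(T₂/T₁) = 592 × 2.4 × ln(282/216) = 379 J/K.

ΔS = 379 J/K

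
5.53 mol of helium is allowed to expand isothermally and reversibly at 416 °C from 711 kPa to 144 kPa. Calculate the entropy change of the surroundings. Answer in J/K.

For an isothermal ideal gas ΔS_gas = nR ln(P₁/P₂) = 5.53 × 8.314 × ln(711/144) = 73.4 J/K.
The process is reversible, so ΔS_surr = −ΔS_gas = -73.4 J/K and ΔS_universe = 0.

ΔS_surr = -73.4 J/K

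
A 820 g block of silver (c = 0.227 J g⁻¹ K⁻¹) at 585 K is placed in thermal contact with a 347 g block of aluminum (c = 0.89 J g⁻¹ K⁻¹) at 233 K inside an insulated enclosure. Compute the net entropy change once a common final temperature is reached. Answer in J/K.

Energy balance: T_f = (m₁c₁T₁ + m₂c₂T₂)/(m₁c₁ + m₂c₂) = 365.37 K.
ΔS₁ = m₁c₁ ln(T_f/T₁) = 186.14 × ln(365.37/585) = -87.61 J/K.
ΔS₂ = m₂c₂ ln(T_f/T₂) = 308.83 × ln(365.37/233) = 138.9 J/K.
ΔS_total = -87.61 + 138.9 = 51.3 J/K.

ΔS_total = 51.3 J/K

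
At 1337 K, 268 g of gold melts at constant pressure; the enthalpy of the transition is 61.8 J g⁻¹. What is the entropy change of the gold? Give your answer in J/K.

Heat absorbed by the substance: Q = mL = 268 × 61.8 = 16562.4 J.
At constant T, ΔS = Q_rev/T = 16562.4 / 1337 = 12.4 J/K.

ΔS = 12.4 J/K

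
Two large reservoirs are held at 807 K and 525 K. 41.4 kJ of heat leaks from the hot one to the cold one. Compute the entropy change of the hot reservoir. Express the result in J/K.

The hot reservoir loses heat Q, so ΔS_hot = −Q/T_H = −41400/807 = -51.3 J/K.

ΔS_hot = -51.3 J/K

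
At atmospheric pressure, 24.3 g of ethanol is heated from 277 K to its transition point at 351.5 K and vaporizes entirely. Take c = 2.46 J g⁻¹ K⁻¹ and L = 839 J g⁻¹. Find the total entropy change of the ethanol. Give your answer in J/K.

ΔS = 72.2 J/K

Warming step: ΔS₁ = m c ln(T_tr/T_i) = 24.3 × 2.46 × ln(351.5/277) = 14.24 J/K.
Phase change: ΔS₂ = +mL/T_tr = 24.3 × 839 / 351.5 = 58 J/K.
ΔS_total = (14.24) + (58) = 72.2 J/K.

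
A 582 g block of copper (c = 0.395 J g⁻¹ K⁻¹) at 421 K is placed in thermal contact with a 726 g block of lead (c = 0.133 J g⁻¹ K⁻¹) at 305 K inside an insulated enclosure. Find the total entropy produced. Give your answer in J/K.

Energy balance: T_f = (m₁c₁T₁ + m₂c₂T₂)/(m₁c₁ + m₂c₂) = 386.69 K.
ΔS₁ = m₁c₁ ln(T_f/T₁) = 229.89 × ln(386.69/421) = -19.54 J/K.
ΔS₂ = m₂c₂ ln(T_f/T₂) = 96.558 × ln(386.69/305) = 22.91 J/K.
ΔS_total = -19.54 + 22.91 = 3.37 J/K.

ΔS_total = 3.37 J/K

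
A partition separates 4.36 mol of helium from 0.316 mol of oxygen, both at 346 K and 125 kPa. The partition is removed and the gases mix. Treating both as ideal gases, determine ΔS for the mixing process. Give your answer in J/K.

ΔS_mix = 9.62 J/K

Mole fractions: x_A = 4.36/4.68 = 0.932, x_B = 0.0676.
ΔS_mix = −R(n_A ln x_A + n_B ln x_B) = −8.314 × (4.36 ln 0.932 + 0.316 ln 0.0676) = 9.62 J/K.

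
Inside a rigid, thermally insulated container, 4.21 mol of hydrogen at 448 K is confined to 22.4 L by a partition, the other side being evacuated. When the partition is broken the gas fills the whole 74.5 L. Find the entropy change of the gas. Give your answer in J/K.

No heat is exchanged and no work is done, so the ideal-gas temperature stays constant.
Entropy is a state function; using a reversible isothermal path, ΔS_gas = nR ln(V₂/V₁) = 4.21 × 8.314 × ln(74.5/22.4) = 42.1 J/K.

ΔS_gas = 42.1 J/K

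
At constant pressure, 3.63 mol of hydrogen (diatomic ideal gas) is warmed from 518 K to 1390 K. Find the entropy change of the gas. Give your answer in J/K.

At constant pressure, ΔS = nC_p ln(T₂/T₁) with C_p = 7R/2 = 29.1 J mol⁻¹ K⁻¹.
ΔS = 3.63 × 29.1 × ln(1390/518) = 104 J/K.

ΔS = 104 J/K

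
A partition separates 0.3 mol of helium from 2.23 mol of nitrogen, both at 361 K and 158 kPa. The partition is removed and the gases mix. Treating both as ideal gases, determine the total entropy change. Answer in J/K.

Mole fractions: x_A = 0.3/2.53 = 0.119, x_B = 0.881.
ΔS_mix = −R(n_A ln x_A + n_B ln x_B) = −8.314 × (0.3 ln 0.119 + 2.23 ln 0.881) = 7.66 J/K.

ΔS_mix = 7.66 J/K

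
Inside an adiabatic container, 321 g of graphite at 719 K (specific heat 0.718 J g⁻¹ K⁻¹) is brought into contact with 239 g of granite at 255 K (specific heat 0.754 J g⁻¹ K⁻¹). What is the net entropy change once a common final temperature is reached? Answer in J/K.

ΔS_total = 50.1 J/K

Energy balance: T_f = (m₁c₁T₁ + m₂c₂T₂)/(m₁c₁ + m₂c₂) = 515.4 K.
ΔS₁ = m₁c₁ ln(T_f/T₁) = 230.478 × ln(515.4/719) = -76.73 J/K.
ΔS₂ = m₂c₂ ln(T_f/T₂) = 180.206 × ln(515.4/255) = 126.8 J/K.
ΔS_total = -76.73 + 126.8 = 50.1 J/K.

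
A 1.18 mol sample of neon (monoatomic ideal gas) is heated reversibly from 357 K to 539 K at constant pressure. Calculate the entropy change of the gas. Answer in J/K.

ΔS = 10.1 J/K

At constant pressure, ΔS = nC_p ln(T₂/T₁) with C_p = 5R/2 = 20.79 J mol⁻¹ K⁻¹.
ΔS = 1.18 × 20.79 × ln(539/357) = 10.1 J/K.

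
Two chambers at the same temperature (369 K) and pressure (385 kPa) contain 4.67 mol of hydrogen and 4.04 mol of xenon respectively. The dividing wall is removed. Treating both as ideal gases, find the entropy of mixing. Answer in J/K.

Mole fractions: x_A = 4.67/8.71 = 0.536, x_B = 0.464.
ΔS_mix = −R(n_A ln x_A + n_B ln x_B) = −8.314 × (4.67 ln 0.536 + 4.04 ln 0.464) = 50 J/K.

ΔS_mix = 50 J/K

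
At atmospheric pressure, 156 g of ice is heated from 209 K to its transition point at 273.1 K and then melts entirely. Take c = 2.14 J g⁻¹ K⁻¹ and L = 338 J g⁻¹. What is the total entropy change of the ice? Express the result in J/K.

Warming step: ΔS₁ = m c ln(T_tr/T_i) = 156 × 2.14 × ln(273.1/209) = 89.3 J/K.
Phase change: ΔS₂ = +mL/T_tr = 156 × 338 / 273.1 = 193.1 J/K.
ΔS_total = (89.3) + (193.1) = 282 J/K.

ΔS = 282 J/K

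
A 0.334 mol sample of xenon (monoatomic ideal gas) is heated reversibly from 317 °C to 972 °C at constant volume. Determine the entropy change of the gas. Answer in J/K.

In kelvin: T₁ = 590.15 K, T₂ = 1245.15 K. At constant volume, ΔS = nC_V ln(T₂/T₁) with C_V = 3R/2 = 12.47 J mol⁻¹ K⁻¹.
ΔS = 0.334 × 12.47 × ln(1245.15/590.15) = 3.11 J/K.

ΔS = 3.11 J/K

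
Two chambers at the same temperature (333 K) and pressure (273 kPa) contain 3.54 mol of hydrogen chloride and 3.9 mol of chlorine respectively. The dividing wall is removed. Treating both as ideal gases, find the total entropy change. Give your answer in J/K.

Mole fractions: x_A = 3.54/7.44 = 0.476, x_B = 0.524.
ΔS_mix = −R(n_A ln x_A + n_B ln x_B) = −8.314 × (3.54 ln 0.476 + 3.9 ln 0.524) = 42.8 J/K.

ΔS_mix = 42.8 J/K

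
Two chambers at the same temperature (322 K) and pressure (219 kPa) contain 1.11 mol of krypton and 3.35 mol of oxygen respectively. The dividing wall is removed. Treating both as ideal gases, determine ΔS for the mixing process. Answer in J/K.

ΔS_mix = 20.8 J/K

Mole fractions: x_A = 1.11/4.46 = 0.249, x_B = 0.751.
ΔS_mix = −R(n_A ln x_A + n_B ln x_B) = −8.314 × (1.11 ln 0.249 + 3.35 ln 0.751) = 20.8 J/K.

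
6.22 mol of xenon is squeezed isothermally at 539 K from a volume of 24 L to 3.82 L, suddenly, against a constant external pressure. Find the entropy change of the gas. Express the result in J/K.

ΔS_gas = -95 J/K

Entropy is a state function, so ΔS_gas depends only on the end states.
For an isothermal ideal gas ΔS_gas = nR ln(V₂/V₁) = 6.22 × 8.314 × ln(3.82/24) = -95 J/K.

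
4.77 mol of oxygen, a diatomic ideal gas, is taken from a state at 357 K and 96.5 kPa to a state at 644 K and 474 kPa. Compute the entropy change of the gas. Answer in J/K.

ΔS = 18.8 J/K

ΔS = nC_p ln(T₂/T₁) − nR ln(P₂/P₁), with C_p = 7R/2 = 29.1 J mol⁻¹ K⁻¹ for a diatomic ideal gas.
ΔS = 4.77 × [29.1 × ln(644/357) − 8.314 × ln(474/96.5)] = 18.8 J/K.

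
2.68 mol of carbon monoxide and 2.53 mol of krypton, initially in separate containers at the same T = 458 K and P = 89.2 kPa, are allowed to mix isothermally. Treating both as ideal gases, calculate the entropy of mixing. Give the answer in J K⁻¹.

ΔS_mix = 30 J/K

Mole fractions: x_A = 2.68/5.21 = 0.514, x_B = 0.486.
ΔS_mix = −R(n_A ln x_A + n_B ln x_B) = −8.314 × (2.68 ln 0.514 + 2.53 ln 0.486) = 30 J/K.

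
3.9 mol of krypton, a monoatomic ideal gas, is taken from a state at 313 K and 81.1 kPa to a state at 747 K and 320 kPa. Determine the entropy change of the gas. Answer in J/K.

ΔS = nC_p ln(T₂/T₁) − nR ln(P₂/P₁), with C_p = 5R/2 = 20.79 J mol⁻¹ K⁻¹ for a monoatomic ideal gas.
ΔS = 3.9 × [20.79 × ln(747/313) − 8.314 × ln(320/81.1)] = 26 J/K.

ΔS = 26 J/K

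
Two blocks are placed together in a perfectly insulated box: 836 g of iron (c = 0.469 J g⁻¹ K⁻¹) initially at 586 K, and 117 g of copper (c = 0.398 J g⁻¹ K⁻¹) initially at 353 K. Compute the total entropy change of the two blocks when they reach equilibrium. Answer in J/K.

ΔS_total = 4.68 J/K

Energy balance: T_f = (m₁c₁T₁ + m₂c₂T₂)/(m₁c₁ + m₂c₂) = 561.27 K.
ΔS₁ = m₁c₁ ln(T_f/T₁) = 392.084 × ln(561.27/586) = -16.91 J/K.
ΔS₂ = m₂c₂ ln(T_f/T₂) = 46.566 × ln(561.27/353) = 21.59 J/K.
ΔS_total = -16.91 + 21.59 = 4.68 J/K.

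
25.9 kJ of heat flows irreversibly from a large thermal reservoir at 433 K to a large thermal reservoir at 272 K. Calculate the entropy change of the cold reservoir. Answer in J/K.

The cold reservoir gains heat Q, so ΔS_cold = +Q/T_C = 25900/272 = 95.2 J/K.

ΔS_cold = 95.2 J/K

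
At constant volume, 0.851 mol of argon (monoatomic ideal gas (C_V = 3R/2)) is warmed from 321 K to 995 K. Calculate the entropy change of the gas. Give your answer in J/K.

ΔS = 12 J/K

At constant volume, ΔS = nC_V ln(T₂/T₁) with C_V = 3R/2 = 12.47 J mol⁻¹ K⁻¹.
ΔS = 0.851 × 12.47 × ln(995/321) = 12 J/K.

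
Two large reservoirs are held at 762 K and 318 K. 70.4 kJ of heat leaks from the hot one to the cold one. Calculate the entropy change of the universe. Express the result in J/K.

ΔS_total = 129 J/K

ΔS_hot = −Q/T_H = −70400/762 = -92.39 J/K and ΔS_cold = +Q/T_C = 70400/318 = 221.4 J/K.
ΔS_total = -92.39 + 221.4 = 129 J/K, positive as the second law requires.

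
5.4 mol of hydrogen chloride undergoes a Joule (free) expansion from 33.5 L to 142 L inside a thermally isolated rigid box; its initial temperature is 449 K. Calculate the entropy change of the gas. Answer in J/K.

For an ideal gas in free expansion Q = 0 and W = 0, so T is unchanged.
Entropy is a state function; using a reversible isothermal path, ΔS_gas = nR ln(V₂/V₁) = 5.4 × 8.314 × ln(142/33.5) = 64.8 J/K.

ΔS_gas = 64.8 J/K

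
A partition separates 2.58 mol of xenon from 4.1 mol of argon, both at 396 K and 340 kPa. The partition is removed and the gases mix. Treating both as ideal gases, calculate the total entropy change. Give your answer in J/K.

ΔS_mix = 37 J/K

Mole fractions: x_A = 2.58/6.68 = 0.386, x_B = 0.614.
ΔS_mix = −R(n_A ln x_A + n_B ln x_B) = −8.314 × (2.58 ln 0.386 + 4.1 ln 0.614) = 37 J/K.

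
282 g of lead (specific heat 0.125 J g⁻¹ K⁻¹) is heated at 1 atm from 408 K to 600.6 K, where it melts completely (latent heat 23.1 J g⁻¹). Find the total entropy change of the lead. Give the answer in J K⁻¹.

Warming step: ΔS₁ = m c ln(T_tr/T_i) = 282 × 0.125 × ln(600.6/408) = 13.63 J/K.
Phase change: ΔS₂ = +mL/T_tr = 282 × 23.1 / 600.6 = 10.85 J/K.
ΔS_total = (13.63) + (10.85) = 24.5 J/K.

ΔS = 24.5 J/K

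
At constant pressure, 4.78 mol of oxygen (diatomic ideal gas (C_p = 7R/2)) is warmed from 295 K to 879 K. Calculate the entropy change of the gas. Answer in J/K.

ΔS = 152 J/K

At constant pressure, ΔS = nC_p ln(T₂/T₁) with C_p = 7R/2 = 29.1 J mol⁻¹ K⁻¹.
ΔS = 4.78 × 29.1 × ln(879/295) = 152 J/K.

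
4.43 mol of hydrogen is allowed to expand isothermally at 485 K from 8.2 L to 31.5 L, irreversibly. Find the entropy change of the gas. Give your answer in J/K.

Entropy is a state function, so ΔS_gas depends only on the end states.
For an isothermal ideal gas ΔS_gas = nR ln(V₂/V₁) = 4.43 × 8.314 × ln(31.5/8.2) = 49.6 J/K.

ΔS_gas = 49.6 J/K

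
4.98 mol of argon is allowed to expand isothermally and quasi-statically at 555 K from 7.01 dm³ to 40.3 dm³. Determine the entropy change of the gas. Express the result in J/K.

ΔS_gas = 72.4 J/K

For an isothermal ideal gas ΔS_gas = nR ln(V₂/V₁) = 4.98 × 8.314 × ln(40.3/7.01) = 72.4 J/K.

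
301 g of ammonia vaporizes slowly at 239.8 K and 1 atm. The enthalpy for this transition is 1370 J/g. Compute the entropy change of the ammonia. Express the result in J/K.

Heat absorbed by the substance: Q = mL = 301 × 1370 = 412370 J.
At constant T, ΔS = Q_rev/T = 412370 / 239.8 = 1720 J/K.

ΔS = 1720 J/K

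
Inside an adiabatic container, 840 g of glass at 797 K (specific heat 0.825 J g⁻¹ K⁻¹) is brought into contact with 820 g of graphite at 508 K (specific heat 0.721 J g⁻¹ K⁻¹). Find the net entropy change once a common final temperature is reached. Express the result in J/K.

ΔS_total = 31.7 J/K

Energy balance: T_f = (m₁c₁T₁ + m₂c₂T₂)/(m₁c₁ + m₂c₂) = 663.95 K.
ΔS₁ = m₁c₁ ln(T_f/T₁) = 693 × ln(663.95/797) = -126.6 J/K.
ΔS₂ = m₂c₂ ln(T_f/T₂) = 591.22 × ln(663.95/508) = 158.3 J/K.
ΔS_total = -126.6 + 158.3 = 31.7 J/K.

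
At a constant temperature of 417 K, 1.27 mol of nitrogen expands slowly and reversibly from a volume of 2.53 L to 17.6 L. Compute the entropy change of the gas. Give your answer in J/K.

For an isothermal ideal gas ΔS_gas = nR ln(V₂/V₁) = 1.27 × 8.314 × ln(17.6/2.53) = 20.5 J/K.

ΔS_gas = 20.5 J/K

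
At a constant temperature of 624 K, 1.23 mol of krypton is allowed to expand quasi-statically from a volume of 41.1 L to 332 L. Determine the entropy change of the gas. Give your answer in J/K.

ΔS_gas = 21.4 J/K

For an isothermal ideal gas ΔS_gas = nR ln(V₂/V₁) = 1.23 × 8.314 × ln(332/41.1) = 21.4 J/K.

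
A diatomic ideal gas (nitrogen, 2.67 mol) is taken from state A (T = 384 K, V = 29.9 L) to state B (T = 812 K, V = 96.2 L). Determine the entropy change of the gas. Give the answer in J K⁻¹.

Entropy is a state function: ΔS = nC_V ln(T₂/T₁) + nR ln(V₂/V₁), with C_V = 5R/2 = 20.79 J mol⁻¹ K⁻¹ for a diatomic ideal gas.
ΔS = 2.67 × [20.79 × ln(812/384) + 8.314 × ln(96.2/29.9)] = 67.5 J/K.

ΔS = 67.5 J/K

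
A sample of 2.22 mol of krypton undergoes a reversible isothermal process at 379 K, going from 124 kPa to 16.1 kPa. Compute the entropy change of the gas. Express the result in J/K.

ΔS_gas = 37.7 J/K

For an isothermal ideal gas ΔS_gas = nR ln(P₁/P₂) = 2.22 × 8.314 × ln(124/16.1) = 37.7 J/K.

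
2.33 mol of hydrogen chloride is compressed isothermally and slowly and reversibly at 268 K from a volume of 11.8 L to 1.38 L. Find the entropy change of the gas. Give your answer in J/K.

For an isothermal ideal gas ΔS_gas = nR ln(V₂/V₁) = 2.33 × 8.314 × ln(1.38/11.8) = -41.6 J/K.

ΔS_gas = -41.6 J/K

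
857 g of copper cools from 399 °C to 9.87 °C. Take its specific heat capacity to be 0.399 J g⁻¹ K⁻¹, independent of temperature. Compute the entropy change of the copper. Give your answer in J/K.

In kelvin: T₁ = 672.15 K, T₂ = 283.02 K. ΔS = ∫dQ_rev/T = m c ln(T₂/T₁) = 857 × 0.399 × ln(283.02/672.15) = -296 J/K.

ΔS = -296 J/K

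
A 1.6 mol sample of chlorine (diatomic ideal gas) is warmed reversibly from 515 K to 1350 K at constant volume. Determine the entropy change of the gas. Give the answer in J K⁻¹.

At constant volume, ΔS = nC_V ln(T₂/T₁) with C_V = 5R/2 = 20.79 J mol⁻¹ K⁻¹.
ΔS = 1.6 × 20.79 × ln(1350/515) = 32 J/K.

ΔS = 32 J/K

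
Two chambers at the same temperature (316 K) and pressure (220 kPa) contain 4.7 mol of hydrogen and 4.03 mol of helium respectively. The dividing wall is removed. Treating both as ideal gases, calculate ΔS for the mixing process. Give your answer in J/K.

ΔS_mix = 50.1 J/K

Mole fractions: x_A = 4.7/8.73 = 0.538, x_B = 0.462.
ΔS_mix = −R(n_A ln x_A + n_B ln x_B) = −8.314 × (4.7 ln 0.538 + 4.03 ln 0.462) = 50.1 J/K.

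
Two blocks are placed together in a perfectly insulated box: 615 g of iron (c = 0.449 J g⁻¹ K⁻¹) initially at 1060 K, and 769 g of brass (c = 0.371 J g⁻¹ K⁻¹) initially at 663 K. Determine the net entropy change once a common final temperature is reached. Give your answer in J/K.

Energy balance: T_f = (m₁c₁T₁ + m₂c₂T₂)/(m₁c₁ + m₂c₂) = 858.26 K.
ΔS₁ = m₁c₁ ln(T_f/T₁) = 276.135 × ln(858.26/1060) = -58.3 J/K.
ΔS₂ = m₂c₂ ln(T_f/T₂) = 285.299 × ln(858.26/663) = 73.64 J/K.
ΔS_total = -58.3 + 73.64 = 15.3 J/K.

ΔS_total = 15.3 J/K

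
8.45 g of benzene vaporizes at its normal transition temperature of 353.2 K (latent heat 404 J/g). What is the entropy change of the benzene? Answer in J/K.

ΔS = 9.67 J/K

Heat absorbed by the substance: Q = mL = 8.45 × 404 = 3413.8 J.
At constant T, ΔS = Q_rev/T = 3413.8 / 353.2 = 9.67 J/K.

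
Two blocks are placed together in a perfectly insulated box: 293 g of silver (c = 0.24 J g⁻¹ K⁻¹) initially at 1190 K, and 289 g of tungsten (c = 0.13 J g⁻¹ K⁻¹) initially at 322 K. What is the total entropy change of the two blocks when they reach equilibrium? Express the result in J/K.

Energy balance: T_f = (m₁c₁T₁ + m₂c₂T₂)/(m₁c₁ + m₂c₂) = 887.74 K.
ΔS₁ = m₁c₁ ln(T_f/T₁) = 70.32 × ln(887.74/1190) = -20.61 J/K.
ΔS₂ = m₂c₂ ln(T_f/T₂) = 37.57 × ln(887.74/322) = 38.1 J/K.
ΔS_total = -20.61 + 38.1 = 17.5 J/K.

ΔS_total = 17.5 J/K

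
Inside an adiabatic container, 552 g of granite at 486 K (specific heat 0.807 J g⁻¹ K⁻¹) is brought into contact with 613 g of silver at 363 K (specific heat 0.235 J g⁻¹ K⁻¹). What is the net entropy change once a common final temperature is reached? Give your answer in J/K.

ΔS_total = 4.4 J/K

Energy balance: T_f = (m₁c₁T₁ + m₂c₂T₂)/(m₁c₁ + m₂c₂) = 455.94 K.
ΔS₁ = m₁c₁ ln(T_f/T₁) = 445.464 × ln(455.94/486) = -28.44 J/K.
ΔS₂ = m₂c₂ ln(T_f/T₂) = 144.055 × ln(455.94/363) = 32.84 J/K.
ΔS_total = -28.44 + 32.84 = 4.4 J/K.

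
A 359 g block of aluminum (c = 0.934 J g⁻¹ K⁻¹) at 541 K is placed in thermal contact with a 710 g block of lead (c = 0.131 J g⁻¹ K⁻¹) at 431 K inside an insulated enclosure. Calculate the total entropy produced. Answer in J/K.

Energy balance: T_f = (m₁c₁T₁ + m₂c₂T₂)/(m₁c₁ + m₂c₂) = 517.11 K.
ΔS₁ = m₁c₁ ln(T_f/T₁) = 335.306 × ln(517.11/541) = -15.14 J/K.
ΔS₂ = m₂c₂ ln(T_f/T₂) = 93.01 × ln(517.11/431) = 16.94 J/K.
ΔS_total = -15.14 + 16.94 = 1.8 J/K.

ΔS_total = 1.8 J/K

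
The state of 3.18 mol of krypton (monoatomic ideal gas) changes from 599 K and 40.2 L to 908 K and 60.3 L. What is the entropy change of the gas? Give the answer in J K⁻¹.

ΔS = 27.2 J/K

Entropy is a state function: ΔS = nC_V ln(T₂/T₁) + nR ln(V₂/V₁), with C_V = 3R/2 = 12.47 J mol⁻¹ K⁻¹ for a monoatomic ideal gas.
ΔS = 3.18 × [12.47 × ln(908/599) + 8.314 × ln(60.3/40.2)] = 27.2 J/K.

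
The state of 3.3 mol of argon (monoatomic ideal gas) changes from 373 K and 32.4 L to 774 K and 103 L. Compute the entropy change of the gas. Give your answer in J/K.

ΔS = 61.8 J/K

Entropy is a state function: ΔS = nC_V ln(T₂/T₁) + nR ln(V₂/V₁), with C_V = 3R/2 = 12.47 J mol⁻¹ K⁻¹ for a monoatomic ideal gas.
ΔS = 3.3 × [12.47 × ln(774/373) + 8.314 × ln(103/32.4)] = 61.8 J/K.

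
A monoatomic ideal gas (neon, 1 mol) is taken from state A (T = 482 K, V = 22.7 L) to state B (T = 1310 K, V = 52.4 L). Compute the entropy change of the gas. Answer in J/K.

ΔS = 19.4 J/K

Entropy is a state function: ΔS = nC_V ln(T₂/T₁) + nR ln(V₂/V₁), with C_V = 3R/2 = 12.47 J mol⁻¹ K⁻¹ for a monoatomic ideal gas.
ΔS = 1 × [12.47 × ln(1310/482) + 8.314 × ln(52.4/22.7)] = 19.4 J/K.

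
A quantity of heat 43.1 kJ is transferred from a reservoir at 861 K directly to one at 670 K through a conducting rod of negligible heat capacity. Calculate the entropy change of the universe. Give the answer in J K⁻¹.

ΔS_total = 14.3 J/K

ΔS_hot = −Q/T_H = −43100/861 = -50.06 J/K and ΔS_cold = +Q/T_C = 43100/670 = 64.33 J/K.
ΔS_total = -50.06 + 64.33 = 14.3 J/K, positive as the second law requires.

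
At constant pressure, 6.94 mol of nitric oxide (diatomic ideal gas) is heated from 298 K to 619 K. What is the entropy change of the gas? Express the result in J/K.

ΔS = 148 J/K

At constant pressure, ΔS = nC_p ln(T₂/T₁) with C_p = 7R/2 = 29.1 J mol⁻¹ K⁻¹.
ΔS = 6.94 × 29.1 × ln(619/298) = 148 J/K.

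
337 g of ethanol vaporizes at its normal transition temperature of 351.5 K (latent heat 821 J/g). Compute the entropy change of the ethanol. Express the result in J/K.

ΔS = 787 J/K

Heat absorbed by the substance: Q = mL = 337 × 821 = 276677 J.
At constant T, ΔS = Q_rev/T = 276677 / 351.5 = 787 J/K.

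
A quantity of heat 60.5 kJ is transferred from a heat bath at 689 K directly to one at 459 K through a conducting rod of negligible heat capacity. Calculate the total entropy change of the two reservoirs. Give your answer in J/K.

ΔS_total = 44 J/K

ΔS_hot = −Q/T_H = −60500/689 = -87.81 J/K and ΔS_cold = +Q/T_C = 60500/459 = 131.8 J/K.
ΔS_total = -87.81 + 131.8 = 44 J/K, positive as the second law requires.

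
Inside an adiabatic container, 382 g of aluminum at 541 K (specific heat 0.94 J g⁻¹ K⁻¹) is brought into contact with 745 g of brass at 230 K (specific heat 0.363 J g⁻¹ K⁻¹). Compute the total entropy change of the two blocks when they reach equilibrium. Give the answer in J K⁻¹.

ΔS_total = 52.8 J/K

Energy balance: T_f = (m₁c₁T₁ + m₂c₂T₂)/(m₁c₁ + m₂c₂) = 407.4 K.
ΔS₁ = m₁c₁ ln(T_f/T₁) = 359.08 × ln(407.4/541) = -101.8 J/K.
ΔS₂ = m₂c₂ ln(T_f/T₂) = 270.435 × ln(407.4/230) = 154.6 J/K.
ΔS_total = -101.8 + 154.6 = 52.8 J/K.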